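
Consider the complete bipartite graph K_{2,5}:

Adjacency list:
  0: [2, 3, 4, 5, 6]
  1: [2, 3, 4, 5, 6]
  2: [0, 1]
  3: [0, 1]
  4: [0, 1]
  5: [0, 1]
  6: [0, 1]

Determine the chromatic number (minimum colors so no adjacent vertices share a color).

K_{2,5} is bipartite: vertices split into two independent sets of size 2 and 5.
Color one set 0, the other 1. No adjacent vertices share a color.
Chromatic number = 2.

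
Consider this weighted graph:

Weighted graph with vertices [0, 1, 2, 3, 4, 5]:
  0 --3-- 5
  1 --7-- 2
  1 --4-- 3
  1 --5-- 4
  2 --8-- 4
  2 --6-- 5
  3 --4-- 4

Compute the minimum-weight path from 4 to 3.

Using Dijkstra's algorithm from vertex 4:
Shortest path: 4 -> 3
Total weight: 4 = 4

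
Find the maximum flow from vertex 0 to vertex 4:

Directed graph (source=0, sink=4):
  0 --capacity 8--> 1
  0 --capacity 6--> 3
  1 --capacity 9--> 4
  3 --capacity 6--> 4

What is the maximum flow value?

Computing max flow:
  Flow on (0->1): 8/8
  Flow on (0->3): 6/6
  Flow on (1->4): 8/9
  Flow on (3->4): 6/6
Maximum flow = 14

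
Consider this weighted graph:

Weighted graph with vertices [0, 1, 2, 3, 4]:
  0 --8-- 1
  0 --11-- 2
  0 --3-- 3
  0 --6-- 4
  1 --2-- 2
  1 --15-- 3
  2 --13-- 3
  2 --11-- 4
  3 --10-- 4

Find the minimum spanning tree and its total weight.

Applying Kruskal's algorithm (sort edges by weight, add if no cycle):
  Add (1,2) w=2
  Add (0,3) w=3
  Add (0,4) w=6
  Add (0,1) w=8
  Skip (3,4) w=10 (creates cycle)
  Skip (0,2) w=11 (creates cycle)
  Skip (2,4) w=11 (creates cycle)
  Skip (2,3) w=13 (creates cycle)
  Skip (1,3) w=15 (creates cycle)
MST weight = 19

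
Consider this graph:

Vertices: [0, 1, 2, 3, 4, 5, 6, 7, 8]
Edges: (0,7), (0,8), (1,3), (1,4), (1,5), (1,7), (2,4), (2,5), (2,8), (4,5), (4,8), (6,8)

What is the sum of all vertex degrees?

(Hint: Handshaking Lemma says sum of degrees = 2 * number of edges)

Count edges: 12 edges.
By Handshaking Lemma: sum of degrees = 2 * 12 = 24.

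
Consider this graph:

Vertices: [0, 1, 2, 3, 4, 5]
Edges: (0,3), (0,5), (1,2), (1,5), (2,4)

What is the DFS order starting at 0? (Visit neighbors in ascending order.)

DFS from vertex 0 (neighbors processed in ascending order):
Visit order: 0, 3, 5, 1, 2, 4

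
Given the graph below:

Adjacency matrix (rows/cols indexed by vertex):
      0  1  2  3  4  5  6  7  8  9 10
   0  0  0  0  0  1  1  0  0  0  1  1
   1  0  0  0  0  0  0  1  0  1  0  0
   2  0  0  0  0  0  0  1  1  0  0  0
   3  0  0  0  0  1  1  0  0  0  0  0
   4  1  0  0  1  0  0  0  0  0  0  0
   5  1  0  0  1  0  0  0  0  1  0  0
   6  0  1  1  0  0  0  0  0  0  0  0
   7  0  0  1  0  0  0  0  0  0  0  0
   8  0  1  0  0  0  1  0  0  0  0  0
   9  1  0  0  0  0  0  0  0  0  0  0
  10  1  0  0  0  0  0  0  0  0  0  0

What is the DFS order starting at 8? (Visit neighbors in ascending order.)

DFS from vertex 8 (neighbors processed in ascending order):
Visit order: 8, 1, 6, 2, 7, 5, 0, 4, 3, 9, 10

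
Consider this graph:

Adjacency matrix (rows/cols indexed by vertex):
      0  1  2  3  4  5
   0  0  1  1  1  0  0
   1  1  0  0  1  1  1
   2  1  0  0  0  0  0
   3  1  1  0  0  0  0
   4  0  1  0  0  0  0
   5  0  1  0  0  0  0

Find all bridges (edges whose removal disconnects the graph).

A bridge is an edge whose removal increases the number of connected components.
Bridges found: (0,2), (1,4), (1,5)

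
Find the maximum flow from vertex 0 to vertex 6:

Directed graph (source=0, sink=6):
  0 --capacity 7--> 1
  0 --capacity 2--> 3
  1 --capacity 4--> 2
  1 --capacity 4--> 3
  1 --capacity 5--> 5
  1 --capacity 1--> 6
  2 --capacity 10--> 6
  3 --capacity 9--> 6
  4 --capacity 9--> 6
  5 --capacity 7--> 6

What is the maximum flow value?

Computing max flow:
  Flow on (0->1): 7/7
  Flow on (0->3): 2/2
  Flow on (1->2): 4/4
  Flow on (1->3): 2/4
  Flow on (1->6): 1/1
  Flow on (2->6): 4/10
  Flow on (3->6): 4/9
Maximum flow = 9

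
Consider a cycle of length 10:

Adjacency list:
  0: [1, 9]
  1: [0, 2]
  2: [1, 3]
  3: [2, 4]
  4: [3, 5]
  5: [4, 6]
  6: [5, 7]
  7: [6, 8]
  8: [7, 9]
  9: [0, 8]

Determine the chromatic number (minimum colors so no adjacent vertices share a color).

This is an even cycle (C_10). Even cycles are bipartite.
Chromatic number = 2.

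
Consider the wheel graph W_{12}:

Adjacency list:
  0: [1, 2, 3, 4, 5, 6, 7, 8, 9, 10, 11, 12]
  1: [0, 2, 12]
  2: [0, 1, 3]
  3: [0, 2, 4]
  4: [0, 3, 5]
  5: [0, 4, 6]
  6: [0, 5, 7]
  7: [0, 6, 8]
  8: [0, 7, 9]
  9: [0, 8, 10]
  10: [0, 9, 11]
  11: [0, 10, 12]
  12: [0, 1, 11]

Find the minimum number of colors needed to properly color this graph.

W_{12} = C_{12} plus a hub adjacent to every cycle vertex.
The outer cycle needs 2 colors (even cycle); the hub is adjacent to all of them so needs a fresh color.
Chromatic number = 2 + 1 = 3.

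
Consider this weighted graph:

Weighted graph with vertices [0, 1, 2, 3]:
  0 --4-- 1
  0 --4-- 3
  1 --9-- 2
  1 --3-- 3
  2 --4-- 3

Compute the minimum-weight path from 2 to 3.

Using Dijkstra's algorithm from vertex 2:
Shortest path: 2 -> 3
Total weight: 4 = 4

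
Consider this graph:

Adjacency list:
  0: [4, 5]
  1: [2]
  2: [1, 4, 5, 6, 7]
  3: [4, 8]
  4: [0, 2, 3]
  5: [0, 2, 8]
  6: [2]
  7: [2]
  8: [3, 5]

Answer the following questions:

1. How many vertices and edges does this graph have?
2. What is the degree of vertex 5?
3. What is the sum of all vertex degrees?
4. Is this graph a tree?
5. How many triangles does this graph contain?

Count: 9 vertices, 10 edges.
Vertex 5 has neighbors [0, 2, 8], degree = 3.
Handshaking lemma: 2 * 10 = 20.
A tree on 9 vertices has 8 edges. This graph has 10 edges (2 extra). Not a tree.
Number of triangles = 0.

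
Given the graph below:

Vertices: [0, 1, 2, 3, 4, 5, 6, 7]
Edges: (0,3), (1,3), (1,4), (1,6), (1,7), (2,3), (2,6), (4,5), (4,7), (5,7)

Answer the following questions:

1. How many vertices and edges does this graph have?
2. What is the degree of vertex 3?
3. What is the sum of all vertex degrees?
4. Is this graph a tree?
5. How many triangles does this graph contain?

Count: 8 vertices, 10 edges.
Vertex 3 has neighbors [0, 1, 2], degree = 3.
Handshaking lemma: 2 * 10 = 20.
A tree on 8 vertices has 7 edges. This graph has 10 edges (3 extra). Not a tree.
Number of triangles = 2.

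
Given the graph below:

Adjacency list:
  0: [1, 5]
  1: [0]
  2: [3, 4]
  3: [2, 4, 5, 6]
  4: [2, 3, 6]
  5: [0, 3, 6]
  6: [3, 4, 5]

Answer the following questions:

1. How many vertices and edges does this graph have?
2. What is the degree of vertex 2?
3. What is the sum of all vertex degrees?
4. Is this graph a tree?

Count: 7 vertices, 9 edges.
Vertex 2 has neighbors [3, 4], degree = 2.
Handshaking lemma: 2 * 9 = 18.
A tree on 7 vertices has 6 edges. This graph has 9 edges (3 extra). Not a tree.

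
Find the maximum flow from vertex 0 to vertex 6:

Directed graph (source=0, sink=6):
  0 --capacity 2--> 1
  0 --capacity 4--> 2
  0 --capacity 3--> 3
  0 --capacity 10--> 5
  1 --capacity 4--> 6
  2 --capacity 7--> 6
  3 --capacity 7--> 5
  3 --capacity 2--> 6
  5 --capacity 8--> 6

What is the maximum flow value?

Computing max flow:
  Flow on (0->1): 2/2
  Flow on (0->2): 4/4
  Flow on (0->3): 2/3
  Flow on (0->5): 8/10
  Flow on (1->6): 2/4
  Flow on (2->6): 4/7
  Flow on (3->6): 2/2
  Flow on (5->6): 8/8
Maximum flow = 16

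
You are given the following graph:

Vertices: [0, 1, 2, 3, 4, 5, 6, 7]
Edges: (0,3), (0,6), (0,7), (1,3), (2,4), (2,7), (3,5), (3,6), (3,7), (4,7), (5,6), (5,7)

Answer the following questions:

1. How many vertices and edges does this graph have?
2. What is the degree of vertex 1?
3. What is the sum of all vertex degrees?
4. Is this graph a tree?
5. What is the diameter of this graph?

Count: 8 vertices, 12 edges.
Vertex 1 has neighbors [3], degree = 1.
Handshaking lemma: 2 * 12 = 24.
A tree on 8 vertices has 7 edges. This graph has 12 edges (5 extra). Not a tree.
Diameter (longest shortest path) = 3.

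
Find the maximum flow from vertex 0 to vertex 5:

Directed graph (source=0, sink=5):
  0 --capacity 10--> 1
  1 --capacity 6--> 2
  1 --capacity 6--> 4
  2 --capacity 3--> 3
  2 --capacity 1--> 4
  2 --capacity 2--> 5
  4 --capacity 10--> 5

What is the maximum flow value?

Computing max flow:
  Flow on (0->1): 9/10
  Flow on (1->2): 3/6
  Flow on (1->4): 6/6
  Flow on (2->4): 1/1
  Flow on (2->5): 2/2
  Flow on (4->5): 7/10
Maximum flow = 9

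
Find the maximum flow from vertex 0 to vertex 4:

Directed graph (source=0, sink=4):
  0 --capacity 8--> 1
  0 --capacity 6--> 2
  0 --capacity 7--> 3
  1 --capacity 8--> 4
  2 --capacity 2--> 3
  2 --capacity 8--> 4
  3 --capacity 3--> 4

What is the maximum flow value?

Computing max flow:
  Flow on (0->1): 8/8
  Flow on (0->2): 6/6
  Flow on (0->3): 3/7
  Flow on (1->4): 8/8
  Flow on (2->4): 6/8
  Flow on (3->4): 3/3
Maximum flow = 17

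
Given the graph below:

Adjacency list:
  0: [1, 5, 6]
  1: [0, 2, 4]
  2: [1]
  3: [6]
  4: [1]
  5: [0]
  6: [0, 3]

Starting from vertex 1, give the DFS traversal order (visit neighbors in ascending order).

DFS from vertex 1 (neighbors processed in ascending order):
Visit order: 1, 0, 5, 6, 3, 2, 4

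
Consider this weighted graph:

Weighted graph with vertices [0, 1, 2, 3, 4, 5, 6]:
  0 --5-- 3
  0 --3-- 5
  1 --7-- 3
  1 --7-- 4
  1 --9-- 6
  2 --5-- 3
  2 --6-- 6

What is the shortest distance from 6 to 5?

Using Dijkstra's algorithm from vertex 6:
Shortest path: 6 -> 2 -> 3 -> 0 -> 5
Total weight: 6 + 5 + 5 + 3 = 19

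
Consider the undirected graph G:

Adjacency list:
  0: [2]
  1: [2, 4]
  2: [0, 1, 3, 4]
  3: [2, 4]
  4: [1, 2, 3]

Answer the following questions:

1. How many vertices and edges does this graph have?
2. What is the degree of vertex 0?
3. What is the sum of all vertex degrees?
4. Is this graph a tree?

Count: 5 vertices, 6 edges.
Vertex 0 has neighbors [2], degree = 1.
Handshaking lemma: 2 * 6 = 12.
A tree on 5 vertices has 4 edges. This graph has 6 edges (2 extra). Not a tree.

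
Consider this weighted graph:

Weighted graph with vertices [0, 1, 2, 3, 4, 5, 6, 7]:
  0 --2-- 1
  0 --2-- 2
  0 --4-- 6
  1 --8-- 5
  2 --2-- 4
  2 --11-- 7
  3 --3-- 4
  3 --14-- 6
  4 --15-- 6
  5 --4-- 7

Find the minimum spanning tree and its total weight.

Applying Kruskal's algorithm (sort edges by weight, add if no cycle):
  Add (0,2) w=2
  Add (0,1) w=2
  Add (2,4) w=2
  Add (3,4) w=3
  Add (0,6) w=4
  Add (5,7) w=4
  Add (1,5) w=8
  Skip (2,7) w=11 (creates cycle)
  Skip (3,6) w=14 (creates cycle)
  Skip (4,6) w=15 (creates cycle)
MST weight = 25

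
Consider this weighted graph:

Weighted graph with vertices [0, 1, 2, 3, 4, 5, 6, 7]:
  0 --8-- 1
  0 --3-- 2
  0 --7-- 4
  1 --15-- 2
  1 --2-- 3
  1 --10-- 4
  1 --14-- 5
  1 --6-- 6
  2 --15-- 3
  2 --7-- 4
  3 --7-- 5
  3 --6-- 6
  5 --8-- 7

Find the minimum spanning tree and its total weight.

Applying Kruskal's algorithm (sort edges by weight, add if no cycle):
  Add (1,3) w=2
  Add (0,2) w=3
  Add (1,6) w=6
  Skip (3,6) w=6 (creates cycle)
  Add (0,4) w=7
  Skip (2,4) w=7 (creates cycle)
  Add (3,5) w=7
  Add (0,1) w=8
  Add (5,7) w=8
  Skip (1,4) w=10 (creates cycle)
  Skip (1,5) w=14 (creates cycle)
  Skip (1,2) w=15 (creates cycle)
  Skip (2,3) w=15 (creates cycle)
MST weight = 41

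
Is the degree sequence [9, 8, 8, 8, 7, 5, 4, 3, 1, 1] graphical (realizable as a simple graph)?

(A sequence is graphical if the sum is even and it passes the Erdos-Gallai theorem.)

Sum of degrees = 54. Sum is even but fails Erdos-Gallai. The sequence is NOT graphical.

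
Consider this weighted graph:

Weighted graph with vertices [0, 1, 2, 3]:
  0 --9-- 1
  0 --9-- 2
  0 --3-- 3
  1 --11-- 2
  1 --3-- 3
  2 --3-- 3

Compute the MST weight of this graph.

Applying Kruskal's algorithm (sort edges by weight, add if no cycle):
  Add (0,3) w=3
  Add (1,3) w=3
  Add (2,3) w=3
  Skip (0,2) w=9 (creates cycle)
  Skip (0,1) w=9 (creates cycle)
  Skip (1,2) w=11 (creates cycle)
MST weight = 9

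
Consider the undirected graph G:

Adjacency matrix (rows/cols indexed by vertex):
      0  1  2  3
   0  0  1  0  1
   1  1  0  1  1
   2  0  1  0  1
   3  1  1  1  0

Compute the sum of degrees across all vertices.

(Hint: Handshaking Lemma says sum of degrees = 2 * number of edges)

Count edges: 5 edges.
By Handshaking Lemma: sum of degrees = 2 * 5 = 10.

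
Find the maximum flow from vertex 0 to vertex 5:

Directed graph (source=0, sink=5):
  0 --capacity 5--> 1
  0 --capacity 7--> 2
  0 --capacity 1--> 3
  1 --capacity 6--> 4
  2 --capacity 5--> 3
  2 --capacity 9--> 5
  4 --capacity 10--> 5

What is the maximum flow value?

Computing max flow:
  Flow on (0->1): 5/5
  Flow on (0->2): 7/7
  Flow on (1->4): 5/6
  Flow on (2->5): 7/9
  Flow on (4->5): 5/10
Maximum flow = 12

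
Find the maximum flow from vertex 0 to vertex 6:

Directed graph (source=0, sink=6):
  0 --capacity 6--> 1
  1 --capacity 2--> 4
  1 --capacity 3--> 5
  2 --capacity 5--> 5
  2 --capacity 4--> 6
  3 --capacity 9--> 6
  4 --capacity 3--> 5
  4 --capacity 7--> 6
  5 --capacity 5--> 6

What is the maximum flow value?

Computing max flow:
  Flow on (0->1): 5/6
  Flow on (1->4): 2/2
  Flow on (1->5): 3/3
  Flow on (4->6): 2/7
  Flow on (5->6): 3/5
Maximum flow = 5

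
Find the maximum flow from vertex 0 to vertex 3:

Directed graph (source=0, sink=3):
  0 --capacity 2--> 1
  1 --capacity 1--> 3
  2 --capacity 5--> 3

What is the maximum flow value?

Computing max flow:
  Flow on (0->1): 1/2
  Flow on (1->3): 1/1
Maximum flow = 1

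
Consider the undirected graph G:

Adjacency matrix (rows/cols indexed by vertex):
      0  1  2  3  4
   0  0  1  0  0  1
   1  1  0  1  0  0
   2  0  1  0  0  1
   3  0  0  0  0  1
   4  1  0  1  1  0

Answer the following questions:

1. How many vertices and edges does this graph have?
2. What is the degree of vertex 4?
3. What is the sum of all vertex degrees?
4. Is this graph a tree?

Count: 5 vertices, 5 edges.
Vertex 4 has neighbors [0, 2, 3], degree = 3.
Handshaking lemma: 2 * 5 = 10.
A tree on 5 vertices has 4 edges. This graph has 5 edges (1 extra). Not a tree.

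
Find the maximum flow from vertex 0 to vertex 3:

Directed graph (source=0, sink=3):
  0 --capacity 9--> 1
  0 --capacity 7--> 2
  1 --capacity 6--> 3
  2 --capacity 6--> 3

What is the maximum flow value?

Computing max flow:
  Flow on (0->1): 6/9
  Flow on (0->2): 6/7
  Flow on (1->3): 6/6
  Flow on (2->3): 6/6
Maximum flow = 12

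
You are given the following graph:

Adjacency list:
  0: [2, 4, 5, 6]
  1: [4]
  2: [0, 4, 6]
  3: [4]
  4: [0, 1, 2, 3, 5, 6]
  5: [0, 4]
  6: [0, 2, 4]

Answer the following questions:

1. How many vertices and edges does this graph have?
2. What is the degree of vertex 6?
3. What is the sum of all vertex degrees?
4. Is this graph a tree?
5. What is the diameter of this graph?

Count: 7 vertices, 10 edges.
Vertex 6 has neighbors [0, 2, 4], degree = 3.
Handshaking lemma: 2 * 10 = 20.
A tree on 7 vertices has 6 edges. This graph has 10 edges (4 extra). Not a tree.
Diameter (longest shortest path) = 2.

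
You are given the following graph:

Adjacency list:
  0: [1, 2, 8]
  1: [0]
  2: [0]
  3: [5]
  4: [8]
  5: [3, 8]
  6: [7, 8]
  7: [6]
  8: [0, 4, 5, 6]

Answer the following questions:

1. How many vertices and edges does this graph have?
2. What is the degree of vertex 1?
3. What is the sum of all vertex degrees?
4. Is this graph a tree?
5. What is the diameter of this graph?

Count: 9 vertices, 8 edges.
Vertex 1 has neighbors [0], degree = 1.
Handshaking lemma: 2 * 8 = 16.
A graph is a tree iff it is connected and has exactly n-1 edges. This graph is connected (all 9 vertices in one component) and has 9-1 = 8 edges. It is a tree.
Diameter (longest shortest path) = 4.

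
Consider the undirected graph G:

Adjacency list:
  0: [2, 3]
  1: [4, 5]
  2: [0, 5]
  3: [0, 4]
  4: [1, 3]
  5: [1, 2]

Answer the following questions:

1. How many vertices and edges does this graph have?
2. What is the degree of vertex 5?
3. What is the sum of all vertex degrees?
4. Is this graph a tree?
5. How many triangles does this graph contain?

Count: 6 vertices, 6 edges.
Vertex 5 has neighbors [1, 2], degree = 2.
Handshaking lemma: 2 * 6 = 12.
A tree on 6 vertices has 5 edges. This graph has 6 edges (1 extra). Not a tree.
Number of triangles = 0.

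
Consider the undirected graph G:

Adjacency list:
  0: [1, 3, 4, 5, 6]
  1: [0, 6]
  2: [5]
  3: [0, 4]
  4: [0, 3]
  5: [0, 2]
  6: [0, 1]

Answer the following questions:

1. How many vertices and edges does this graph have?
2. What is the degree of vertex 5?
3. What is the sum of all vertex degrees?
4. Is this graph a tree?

Count: 7 vertices, 8 edges.
Vertex 5 has neighbors [0, 2], degree = 2.
Handshaking lemma: 2 * 8 = 16.
A tree on 7 vertices has 6 edges. This graph has 8 edges (2 extra). Not a tree.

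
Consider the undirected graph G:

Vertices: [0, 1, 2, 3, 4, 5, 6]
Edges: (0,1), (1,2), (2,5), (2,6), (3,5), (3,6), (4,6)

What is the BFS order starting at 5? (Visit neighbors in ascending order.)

BFS from vertex 5 (neighbors processed in ascending order):
Visit order: 5, 2, 3, 1, 6, 0, 4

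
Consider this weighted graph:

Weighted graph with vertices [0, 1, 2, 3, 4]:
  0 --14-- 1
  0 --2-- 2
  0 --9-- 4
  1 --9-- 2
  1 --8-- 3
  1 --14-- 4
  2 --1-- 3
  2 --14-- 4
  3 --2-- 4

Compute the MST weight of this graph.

Applying Kruskal's algorithm (sort edges by weight, add if no cycle):
  Add (2,3) w=1
  Add (0,2) w=2
  Add (3,4) w=2
  Add (1,3) w=8
  Skip (0,4) w=9 (creates cycle)
  Skip (1,2) w=9 (creates cycle)
  Skip (0,1) w=14 (creates cycle)
  Skip (1,4) w=14 (creates cycle)
  Skip (2,4) w=14 (creates cycle)
MST weight = 13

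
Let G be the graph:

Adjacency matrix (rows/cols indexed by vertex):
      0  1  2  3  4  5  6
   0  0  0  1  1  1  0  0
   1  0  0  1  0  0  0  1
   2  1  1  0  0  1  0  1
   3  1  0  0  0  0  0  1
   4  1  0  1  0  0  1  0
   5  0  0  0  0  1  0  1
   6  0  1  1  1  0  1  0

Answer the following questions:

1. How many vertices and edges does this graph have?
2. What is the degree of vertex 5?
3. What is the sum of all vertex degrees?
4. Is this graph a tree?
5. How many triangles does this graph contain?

Count: 7 vertices, 10 edges.
Vertex 5 has neighbors [4, 6], degree = 2.
Handshaking lemma: 2 * 10 = 20.
A tree on 7 vertices has 6 edges. This graph has 10 edges (4 extra). Not a tree.
Number of triangles = 2.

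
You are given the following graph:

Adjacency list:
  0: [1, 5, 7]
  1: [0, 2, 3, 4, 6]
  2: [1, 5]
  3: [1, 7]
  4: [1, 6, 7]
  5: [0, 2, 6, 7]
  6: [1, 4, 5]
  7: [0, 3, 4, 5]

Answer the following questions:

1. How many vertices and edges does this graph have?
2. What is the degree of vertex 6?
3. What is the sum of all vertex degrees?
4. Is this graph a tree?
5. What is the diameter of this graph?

Count: 8 vertices, 13 edges.
Vertex 6 has neighbors [1, 4, 5], degree = 3.
Handshaking lemma: 2 * 13 = 26.
A tree on 8 vertices has 7 edges. This graph has 13 edges (6 extra). Not a tree.
Diameter (longest shortest path) = 2.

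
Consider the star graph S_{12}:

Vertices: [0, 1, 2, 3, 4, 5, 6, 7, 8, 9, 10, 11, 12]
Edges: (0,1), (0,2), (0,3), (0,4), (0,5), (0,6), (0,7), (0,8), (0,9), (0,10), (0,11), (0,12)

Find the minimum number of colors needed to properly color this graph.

S_{12} has one hub adjacent to 12 leaves; leaves are pairwise non-adjacent.
Color the hub 0 and every leaf 1.
Chromatic number = 2.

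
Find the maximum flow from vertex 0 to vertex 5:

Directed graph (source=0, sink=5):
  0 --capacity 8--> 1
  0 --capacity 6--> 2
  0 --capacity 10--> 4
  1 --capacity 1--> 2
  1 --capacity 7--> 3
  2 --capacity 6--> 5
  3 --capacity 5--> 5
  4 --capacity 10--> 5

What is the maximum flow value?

Computing max flow:
  Flow on (0->1): 6/8
  Flow on (0->2): 5/6
  Flow on (0->4): 10/10
  Flow on (1->2): 1/1
  Flow on (1->3): 5/7
  Flow on (2->5): 6/6
  Flow on (3->5): 5/5
  Flow on (4->5): 10/10
Maximum flow = 21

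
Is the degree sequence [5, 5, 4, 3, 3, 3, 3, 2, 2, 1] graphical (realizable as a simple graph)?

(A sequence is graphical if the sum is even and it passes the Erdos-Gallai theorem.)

Sum of degrees = 31. Sum is odd, so the sequence is NOT graphical.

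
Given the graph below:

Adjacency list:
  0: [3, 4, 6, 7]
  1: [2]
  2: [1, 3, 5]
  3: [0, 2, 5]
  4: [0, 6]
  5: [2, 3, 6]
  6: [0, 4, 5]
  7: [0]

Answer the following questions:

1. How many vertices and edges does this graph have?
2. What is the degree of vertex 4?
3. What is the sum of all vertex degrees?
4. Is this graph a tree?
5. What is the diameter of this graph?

Count: 8 vertices, 10 edges.
Vertex 4 has neighbors [0, 6], degree = 2.
Handshaking lemma: 2 * 10 = 20.
A tree on 8 vertices has 7 edges. This graph has 10 edges (3 extra). Not a tree.
Diameter (longest shortest path) = 4.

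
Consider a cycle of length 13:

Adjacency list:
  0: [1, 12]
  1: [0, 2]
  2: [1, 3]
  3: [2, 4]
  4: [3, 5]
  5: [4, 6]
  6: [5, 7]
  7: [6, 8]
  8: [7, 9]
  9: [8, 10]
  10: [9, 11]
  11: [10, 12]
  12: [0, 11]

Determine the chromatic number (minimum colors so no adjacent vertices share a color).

This is an odd cycle (C_13). Odd cycles are not bipartite (any 2-coloring forces two adjacent vertices to match), and 3 colors suffice.
Chromatic number = 3.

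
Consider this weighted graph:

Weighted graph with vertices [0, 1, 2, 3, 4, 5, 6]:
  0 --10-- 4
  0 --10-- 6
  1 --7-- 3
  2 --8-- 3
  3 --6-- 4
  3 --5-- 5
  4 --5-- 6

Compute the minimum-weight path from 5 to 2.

Using Dijkstra's algorithm from vertex 5:
Shortest path: 5 -> 3 -> 2
Total weight: 5 + 8 = 13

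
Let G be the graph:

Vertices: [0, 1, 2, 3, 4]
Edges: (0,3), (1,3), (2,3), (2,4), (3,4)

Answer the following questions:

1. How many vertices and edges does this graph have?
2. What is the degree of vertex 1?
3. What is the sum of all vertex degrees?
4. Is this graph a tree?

Count: 5 vertices, 5 edges.
Vertex 1 has neighbors [3], degree = 1.
Handshaking lemma: 2 * 5 = 10.
A tree on 5 vertices has 4 edges. This graph has 5 edges (1 extra). Not a tree.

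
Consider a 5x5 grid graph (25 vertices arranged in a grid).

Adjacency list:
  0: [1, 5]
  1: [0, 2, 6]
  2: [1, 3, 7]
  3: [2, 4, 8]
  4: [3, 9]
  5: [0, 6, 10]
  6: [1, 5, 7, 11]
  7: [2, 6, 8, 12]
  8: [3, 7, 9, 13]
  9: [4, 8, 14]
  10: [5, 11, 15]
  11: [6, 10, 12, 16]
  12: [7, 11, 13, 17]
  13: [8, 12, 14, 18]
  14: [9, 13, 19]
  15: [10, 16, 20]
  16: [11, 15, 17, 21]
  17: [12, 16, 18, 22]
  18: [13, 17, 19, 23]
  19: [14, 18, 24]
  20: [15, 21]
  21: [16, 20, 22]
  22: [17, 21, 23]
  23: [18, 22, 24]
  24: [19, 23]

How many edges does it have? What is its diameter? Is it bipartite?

A 5x5 grid has 20 vertical edges and 20 horizontal edges.
Total edges = 20 + 20 = 40.
Diameter = (5-1) + (5-1) = 8 (corner to opposite corner).
Grid graphs are bipartite (checkerboard coloring).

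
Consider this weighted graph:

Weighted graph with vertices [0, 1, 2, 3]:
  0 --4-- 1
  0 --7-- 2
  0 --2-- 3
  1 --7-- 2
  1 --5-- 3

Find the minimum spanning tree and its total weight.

Applying Kruskal's algorithm (sort edges by weight, add if no cycle):
  Add (0,3) w=2
  Add (0,1) w=4
  Skip (1,3) w=5 (creates cycle)
  Add (0,2) w=7
  Skip (1,2) w=7 (creates cycle)
MST weight = 13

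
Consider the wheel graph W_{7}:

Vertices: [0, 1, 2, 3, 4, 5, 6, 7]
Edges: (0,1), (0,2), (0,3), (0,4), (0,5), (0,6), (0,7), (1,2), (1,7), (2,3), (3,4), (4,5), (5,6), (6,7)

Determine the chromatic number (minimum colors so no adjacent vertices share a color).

W_{7} = C_{7} plus a hub adjacent to every cycle vertex.
The outer cycle needs 3 colors (odd cycle); the hub is adjacent to all of them so needs a fresh color.
Chromatic number = 3 + 1 = 4.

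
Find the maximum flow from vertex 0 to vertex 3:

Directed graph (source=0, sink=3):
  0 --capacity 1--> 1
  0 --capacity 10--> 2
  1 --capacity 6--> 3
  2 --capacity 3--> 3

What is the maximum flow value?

Computing max flow:
  Flow on (0->1): 1/1
  Flow on (0->2): 3/10
  Flow on (1->3): 1/6
  Flow on (2->3): 3/3
Maximum flow = 4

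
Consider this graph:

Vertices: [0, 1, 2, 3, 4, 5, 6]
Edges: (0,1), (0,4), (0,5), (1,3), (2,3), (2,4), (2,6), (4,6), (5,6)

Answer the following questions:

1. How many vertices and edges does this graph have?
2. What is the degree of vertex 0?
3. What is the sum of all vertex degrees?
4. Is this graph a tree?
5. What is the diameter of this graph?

Count: 7 vertices, 9 edges.
Vertex 0 has neighbors [1, 4, 5], degree = 3.
Handshaking lemma: 2 * 9 = 18.
A tree on 7 vertices has 6 edges. This graph has 9 edges (3 extra). Not a tree.
Diameter (longest shortest path) = 3.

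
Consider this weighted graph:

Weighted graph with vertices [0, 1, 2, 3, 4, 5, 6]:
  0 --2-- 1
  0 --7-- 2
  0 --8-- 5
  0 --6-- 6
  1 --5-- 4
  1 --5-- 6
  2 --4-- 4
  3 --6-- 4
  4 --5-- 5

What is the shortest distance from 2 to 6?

Using Dijkstra's algorithm from vertex 2:
Shortest path: 2 -> 0 -> 6
Total weight: 7 + 6 = 13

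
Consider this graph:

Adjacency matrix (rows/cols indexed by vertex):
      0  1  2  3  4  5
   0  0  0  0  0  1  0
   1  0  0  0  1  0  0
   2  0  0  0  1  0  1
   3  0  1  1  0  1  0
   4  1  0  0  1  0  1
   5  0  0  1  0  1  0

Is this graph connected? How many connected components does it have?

Checking connectivity: the graph has 1 connected component(s).
All vertices are reachable from each other. The graph IS connected.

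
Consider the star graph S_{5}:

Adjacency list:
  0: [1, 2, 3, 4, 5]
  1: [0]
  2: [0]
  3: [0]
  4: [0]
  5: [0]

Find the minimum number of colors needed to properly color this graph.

S_{5} has one hub adjacent to 5 leaves; leaves are pairwise non-adjacent.
Color the hub 0 and every leaf 1.
Chromatic number = 2.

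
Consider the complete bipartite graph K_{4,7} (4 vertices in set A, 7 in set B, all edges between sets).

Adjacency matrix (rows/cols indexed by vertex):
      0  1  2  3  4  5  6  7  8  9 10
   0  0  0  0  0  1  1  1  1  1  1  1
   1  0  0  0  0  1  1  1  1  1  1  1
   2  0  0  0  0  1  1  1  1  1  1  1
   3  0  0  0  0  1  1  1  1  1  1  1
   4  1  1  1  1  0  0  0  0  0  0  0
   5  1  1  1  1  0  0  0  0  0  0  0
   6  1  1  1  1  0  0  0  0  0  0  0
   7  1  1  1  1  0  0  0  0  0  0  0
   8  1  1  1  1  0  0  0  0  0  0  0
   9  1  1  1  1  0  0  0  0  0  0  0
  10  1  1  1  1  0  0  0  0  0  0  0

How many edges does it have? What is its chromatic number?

K_{4,7} has 4 * 7 = 28 edges.
Bipartite graphs have chromatic number 2 (color each partition differently).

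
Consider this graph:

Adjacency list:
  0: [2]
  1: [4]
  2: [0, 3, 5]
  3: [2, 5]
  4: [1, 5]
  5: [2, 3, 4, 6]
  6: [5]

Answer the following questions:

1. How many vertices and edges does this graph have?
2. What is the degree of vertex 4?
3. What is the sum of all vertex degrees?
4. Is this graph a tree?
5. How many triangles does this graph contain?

Count: 7 vertices, 7 edges.
Vertex 4 has neighbors [1, 5], degree = 2.
Handshaking lemma: 2 * 7 = 14.
A tree on 7 vertices has 6 edges. This graph has 7 edges (1 extra). Not a tree.
Number of triangles = 1.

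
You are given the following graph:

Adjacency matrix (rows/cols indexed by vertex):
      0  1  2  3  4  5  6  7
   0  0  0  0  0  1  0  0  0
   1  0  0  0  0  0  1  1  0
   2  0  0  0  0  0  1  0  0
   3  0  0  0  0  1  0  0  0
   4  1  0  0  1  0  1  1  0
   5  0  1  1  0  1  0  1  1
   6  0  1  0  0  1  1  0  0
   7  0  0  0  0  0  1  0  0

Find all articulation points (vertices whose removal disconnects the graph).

An articulation point is a vertex whose removal disconnects the graph.
Articulation points: [4, 5]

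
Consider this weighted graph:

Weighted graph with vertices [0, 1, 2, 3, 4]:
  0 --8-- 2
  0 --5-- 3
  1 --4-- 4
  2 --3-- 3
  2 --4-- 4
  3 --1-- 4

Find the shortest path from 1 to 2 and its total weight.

Using Dijkstra's algorithm from vertex 1:
Shortest path: 1 -> 4 -> 2
Total weight: 4 + 4 = 8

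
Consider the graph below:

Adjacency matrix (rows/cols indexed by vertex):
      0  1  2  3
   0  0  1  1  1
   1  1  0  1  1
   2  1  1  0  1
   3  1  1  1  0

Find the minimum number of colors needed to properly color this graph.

The graph has a maximum clique of size 4 (lower bound on chromatic number).
A valid 4-coloring: {0: 0, 1: 1, 2: 2, 3: 3}.
Chromatic number = 4.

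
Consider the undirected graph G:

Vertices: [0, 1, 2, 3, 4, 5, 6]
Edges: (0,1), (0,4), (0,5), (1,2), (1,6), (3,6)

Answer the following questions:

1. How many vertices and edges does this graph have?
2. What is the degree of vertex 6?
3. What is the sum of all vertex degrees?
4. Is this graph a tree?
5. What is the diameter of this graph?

Count: 7 vertices, 6 edges.
Vertex 6 has neighbors [1, 3], degree = 2.
Handshaking lemma: 2 * 6 = 12.
A graph is a tree iff it is connected and has exactly n-1 edges. This graph is connected (all 7 vertices in one component) and has 7-1 = 6 edges. It is a tree.
Diameter (longest shortest path) = 4.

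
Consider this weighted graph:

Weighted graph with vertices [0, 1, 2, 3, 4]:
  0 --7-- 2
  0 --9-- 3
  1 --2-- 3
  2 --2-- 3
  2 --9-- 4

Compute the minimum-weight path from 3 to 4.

Using Dijkstra's algorithm from vertex 3:
Shortest path: 3 -> 2 -> 4
Total weight: 2 + 9 = 11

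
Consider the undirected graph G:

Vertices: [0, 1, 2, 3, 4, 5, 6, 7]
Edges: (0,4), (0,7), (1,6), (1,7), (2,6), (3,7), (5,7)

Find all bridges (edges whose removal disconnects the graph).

A bridge is an edge whose removal increases the number of connected components.
Bridges found: (0,4), (0,7), (1,6), (1,7), (2,6), (3,7), (5,7)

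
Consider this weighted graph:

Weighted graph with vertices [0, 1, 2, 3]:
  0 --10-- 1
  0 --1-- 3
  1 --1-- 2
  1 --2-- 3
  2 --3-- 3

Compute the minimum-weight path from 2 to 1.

Using Dijkstra's algorithm from vertex 2:
Shortest path: 2 -> 1
Total weight: 1 = 1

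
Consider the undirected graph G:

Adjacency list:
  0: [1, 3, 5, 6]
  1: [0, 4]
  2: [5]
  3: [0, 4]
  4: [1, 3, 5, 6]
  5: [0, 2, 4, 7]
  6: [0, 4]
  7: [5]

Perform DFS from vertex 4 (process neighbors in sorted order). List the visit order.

DFS from vertex 4 (neighbors processed in ascending order):
Visit order: 4, 1, 0, 3, 5, 2, 7, 6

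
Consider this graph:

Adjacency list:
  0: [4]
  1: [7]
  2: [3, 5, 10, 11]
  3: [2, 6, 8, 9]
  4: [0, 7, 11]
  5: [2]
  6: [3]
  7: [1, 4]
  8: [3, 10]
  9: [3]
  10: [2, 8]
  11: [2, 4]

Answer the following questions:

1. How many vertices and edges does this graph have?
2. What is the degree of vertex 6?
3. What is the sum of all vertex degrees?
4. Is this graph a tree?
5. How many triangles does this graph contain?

Count: 12 vertices, 12 edges.
Vertex 6 has neighbors [3], degree = 1.
Handshaking lemma: 2 * 12 = 24.
A tree on 12 vertices has 11 edges. This graph has 12 edges (1 extra). Not a tree.
Number of triangles = 0.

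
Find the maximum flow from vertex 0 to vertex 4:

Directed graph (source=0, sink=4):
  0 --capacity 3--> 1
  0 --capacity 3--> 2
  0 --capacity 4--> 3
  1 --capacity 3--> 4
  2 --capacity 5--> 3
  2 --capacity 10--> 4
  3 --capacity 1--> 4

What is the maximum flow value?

Computing max flow:
  Flow on (0->1): 3/3
  Flow on (0->2): 3/3
  Flow on (0->3): 1/4
  Flow on (1->4): 3/3
  Flow on (2->4): 3/10
  Flow on (3->4): 1/1
Maximum flow = 7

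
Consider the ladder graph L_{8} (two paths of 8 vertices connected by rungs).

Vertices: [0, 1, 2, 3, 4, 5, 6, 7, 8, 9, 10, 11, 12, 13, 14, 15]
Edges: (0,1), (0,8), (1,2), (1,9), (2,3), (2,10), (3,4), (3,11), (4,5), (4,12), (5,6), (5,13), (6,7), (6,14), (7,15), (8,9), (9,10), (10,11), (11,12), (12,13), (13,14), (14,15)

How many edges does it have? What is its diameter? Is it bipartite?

Ladder graph L_{8}: 8 rungs + 2 * (8-1) path edges = 8 + 14 = 22 edges.
Diameter = 8.
Ladder graphs are bipartite (alternating coloring along each path).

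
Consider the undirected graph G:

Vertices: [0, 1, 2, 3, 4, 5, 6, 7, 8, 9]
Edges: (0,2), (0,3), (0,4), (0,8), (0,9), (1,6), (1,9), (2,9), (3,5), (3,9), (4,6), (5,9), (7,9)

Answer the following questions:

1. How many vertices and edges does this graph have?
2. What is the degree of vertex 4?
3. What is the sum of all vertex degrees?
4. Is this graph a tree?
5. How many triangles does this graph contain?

Count: 10 vertices, 13 edges.
Vertex 4 has neighbors [0, 6], degree = 2.
Handshaking lemma: 2 * 13 = 26.
A tree on 10 vertices has 9 edges. This graph has 13 edges (4 extra). Not a tree.
Number of triangles = 3.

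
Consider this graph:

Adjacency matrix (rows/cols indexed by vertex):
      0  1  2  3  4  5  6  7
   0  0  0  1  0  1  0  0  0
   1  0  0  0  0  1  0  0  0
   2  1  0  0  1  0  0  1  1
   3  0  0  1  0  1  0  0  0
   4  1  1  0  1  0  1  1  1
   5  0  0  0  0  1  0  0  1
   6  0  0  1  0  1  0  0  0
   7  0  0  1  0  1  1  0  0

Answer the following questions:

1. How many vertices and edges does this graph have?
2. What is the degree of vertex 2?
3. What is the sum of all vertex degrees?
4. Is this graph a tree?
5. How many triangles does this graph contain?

Count: 8 vertices, 11 edges.
Vertex 2 has neighbors [0, 3, 6, 7], degree = 4.
Handshaking lemma: 2 * 11 = 22.
A tree on 8 vertices has 7 edges. This graph has 11 edges (4 extra). Not a tree.
Number of triangles = 1.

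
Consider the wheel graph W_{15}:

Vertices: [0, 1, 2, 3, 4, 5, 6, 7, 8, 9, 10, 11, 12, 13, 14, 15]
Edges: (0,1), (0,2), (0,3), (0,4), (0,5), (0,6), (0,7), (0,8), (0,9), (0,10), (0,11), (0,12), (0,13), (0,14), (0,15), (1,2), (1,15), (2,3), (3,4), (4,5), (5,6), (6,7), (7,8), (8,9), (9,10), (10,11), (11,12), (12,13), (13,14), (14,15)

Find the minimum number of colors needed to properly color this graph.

W_{15} = C_{15} plus a hub adjacent to every cycle vertex.
The outer cycle needs 3 colors (odd cycle); the hub is adjacent to all of them so needs a fresh color.
Chromatic number = 3 + 1 = 4.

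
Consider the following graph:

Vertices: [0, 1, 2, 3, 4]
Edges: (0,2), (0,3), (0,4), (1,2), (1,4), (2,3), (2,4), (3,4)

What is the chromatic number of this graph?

The graph has a maximum clique of size 4 (lower bound on chromatic number).
A valid 4-coloring: {0: 2, 1: 2, 2: 0, 3: 3, 4: 1}.
Chromatic number = 4.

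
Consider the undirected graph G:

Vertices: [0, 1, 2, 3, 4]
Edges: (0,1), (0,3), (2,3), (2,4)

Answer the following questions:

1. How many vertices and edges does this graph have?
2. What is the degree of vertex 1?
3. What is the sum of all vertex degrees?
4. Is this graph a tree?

Count: 5 vertices, 4 edges.
Vertex 1 has neighbors [0], degree = 1.
Handshaking lemma: 2 * 4 = 8.
A graph is a tree iff it is connected and has exactly n-1 edges. This graph is connected (all 5 vertices in one component) and has 5-1 = 4 edges. It is a tree.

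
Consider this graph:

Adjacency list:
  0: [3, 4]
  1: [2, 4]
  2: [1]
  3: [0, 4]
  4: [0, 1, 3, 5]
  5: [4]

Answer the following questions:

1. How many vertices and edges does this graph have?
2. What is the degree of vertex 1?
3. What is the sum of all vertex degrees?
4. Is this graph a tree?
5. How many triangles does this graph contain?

Count: 6 vertices, 6 edges.
Vertex 1 has neighbors [2, 4], degree = 2.
Handshaking lemma: 2 * 6 = 12.
A tree on 6 vertices has 5 edges. This graph has 6 edges (1 extra). Not a tree.
Number of triangles = 1.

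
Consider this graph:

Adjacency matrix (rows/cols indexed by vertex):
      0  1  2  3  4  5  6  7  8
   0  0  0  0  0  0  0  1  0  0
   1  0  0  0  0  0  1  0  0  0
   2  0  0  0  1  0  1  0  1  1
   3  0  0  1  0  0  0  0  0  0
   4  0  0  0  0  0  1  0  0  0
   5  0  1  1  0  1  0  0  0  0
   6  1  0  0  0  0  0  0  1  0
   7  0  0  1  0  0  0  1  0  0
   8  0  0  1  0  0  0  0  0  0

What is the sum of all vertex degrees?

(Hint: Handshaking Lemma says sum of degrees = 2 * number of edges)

Count edges: 8 edges.
By Handshaking Lemma: sum of degrees = 2 * 8 = 16.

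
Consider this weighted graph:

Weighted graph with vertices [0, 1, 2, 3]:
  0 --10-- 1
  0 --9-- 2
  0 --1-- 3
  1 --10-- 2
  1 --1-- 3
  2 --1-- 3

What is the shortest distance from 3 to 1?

Using Dijkstra's algorithm from vertex 3:
Shortest path: 3 -> 1
Total weight: 1 = 1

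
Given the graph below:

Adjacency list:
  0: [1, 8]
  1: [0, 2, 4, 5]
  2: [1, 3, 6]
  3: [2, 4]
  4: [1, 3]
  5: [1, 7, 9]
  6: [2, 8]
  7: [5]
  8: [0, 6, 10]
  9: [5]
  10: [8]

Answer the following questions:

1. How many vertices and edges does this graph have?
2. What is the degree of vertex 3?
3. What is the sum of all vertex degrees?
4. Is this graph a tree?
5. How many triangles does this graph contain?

Count: 11 vertices, 12 edges.
Vertex 3 has neighbors [2, 4], degree = 2.
Handshaking lemma: 2 * 12 = 24.
A tree on 11 vertices has 10 edges. This graph has 12 edges (2 extra). Not a tree.
Number of triangles = 0.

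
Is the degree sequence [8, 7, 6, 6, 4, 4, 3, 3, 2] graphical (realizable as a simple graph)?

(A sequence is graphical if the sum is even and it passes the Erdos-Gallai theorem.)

Sum of degrees = 43. Sum is odd, so the sequence is NOT graphical.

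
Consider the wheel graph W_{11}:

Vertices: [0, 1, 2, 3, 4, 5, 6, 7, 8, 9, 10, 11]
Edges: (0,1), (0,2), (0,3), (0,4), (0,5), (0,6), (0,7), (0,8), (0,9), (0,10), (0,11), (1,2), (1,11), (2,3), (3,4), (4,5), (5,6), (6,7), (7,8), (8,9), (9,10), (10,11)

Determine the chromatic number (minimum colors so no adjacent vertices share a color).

W_{11} = C_{11} plus a hub adjacent to every cycle vertex.
The outer cycle needs 3 colors (odd cycle); the hub is adjacent to all of them so needs a fresh color.
Chromatic number = 3 + 1 = 4.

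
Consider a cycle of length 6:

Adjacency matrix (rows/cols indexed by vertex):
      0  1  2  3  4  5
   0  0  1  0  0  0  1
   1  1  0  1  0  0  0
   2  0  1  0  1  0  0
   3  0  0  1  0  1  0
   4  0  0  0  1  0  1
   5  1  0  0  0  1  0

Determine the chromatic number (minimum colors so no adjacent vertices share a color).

This is an even cycle (C_6). Even cycles are bipartite.
Chromatic number = 2.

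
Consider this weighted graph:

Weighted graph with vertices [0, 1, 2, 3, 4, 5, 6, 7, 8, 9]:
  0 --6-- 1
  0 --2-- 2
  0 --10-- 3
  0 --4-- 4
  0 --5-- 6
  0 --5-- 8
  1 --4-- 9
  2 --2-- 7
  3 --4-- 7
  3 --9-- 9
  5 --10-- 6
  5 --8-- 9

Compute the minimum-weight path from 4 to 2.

Using Dijkstra's algorithm from vertex 4:
Shortest path: 4 -> 0 -> 2
Total weight: 4 + 2 = 6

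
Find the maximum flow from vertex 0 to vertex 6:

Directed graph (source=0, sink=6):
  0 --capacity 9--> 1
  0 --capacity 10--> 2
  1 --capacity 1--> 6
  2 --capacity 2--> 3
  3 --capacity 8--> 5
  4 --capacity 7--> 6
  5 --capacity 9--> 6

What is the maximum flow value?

Computing max flow:
  Flow on (0->1): 1/9
  Flow on (0->2): 2/10
  Flow on (1->6): 1/1
  Flow on (2->3): 2/2
  Flow on (3->5): 2/8
  Flow on (5->6): 2/9
Maximum flow = 3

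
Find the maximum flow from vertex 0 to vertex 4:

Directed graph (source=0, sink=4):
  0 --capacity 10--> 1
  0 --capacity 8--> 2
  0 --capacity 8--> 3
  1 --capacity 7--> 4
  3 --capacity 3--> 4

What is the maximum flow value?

Computing max flow:
  Flow on (0->1): 7/10
  Flow on (0->3): 3/8
  Flow on (1->4): 7/7
  Flow on (3->4): 3/3
Maximum flow = 10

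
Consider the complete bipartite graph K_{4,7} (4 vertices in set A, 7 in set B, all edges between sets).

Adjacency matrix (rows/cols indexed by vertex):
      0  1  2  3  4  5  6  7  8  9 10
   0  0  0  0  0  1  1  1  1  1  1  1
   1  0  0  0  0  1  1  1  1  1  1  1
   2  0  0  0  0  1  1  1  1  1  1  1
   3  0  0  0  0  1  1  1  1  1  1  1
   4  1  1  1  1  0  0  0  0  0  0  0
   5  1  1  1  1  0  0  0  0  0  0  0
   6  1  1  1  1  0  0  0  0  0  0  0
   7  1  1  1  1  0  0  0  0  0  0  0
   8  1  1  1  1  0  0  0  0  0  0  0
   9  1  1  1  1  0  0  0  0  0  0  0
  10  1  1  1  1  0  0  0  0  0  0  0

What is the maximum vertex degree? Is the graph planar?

Set-A vertices have degree 7; set-B vertices have degree 4. Maximum degree = max(4,7) = 7.
K_{4,7} contains K_{3,3} as a subgraph (since both sides have >= 3 vertices); by Kuratowski's theorem it is not planar.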